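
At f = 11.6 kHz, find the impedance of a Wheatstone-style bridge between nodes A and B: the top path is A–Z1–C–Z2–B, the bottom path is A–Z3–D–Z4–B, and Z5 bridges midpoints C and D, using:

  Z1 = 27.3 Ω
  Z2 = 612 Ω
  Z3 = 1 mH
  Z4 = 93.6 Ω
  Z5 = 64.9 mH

Step 1 — Angular frequency: ω = 2π·f = 2π·1.16e+04 = 7.288e+04 rad/s.
Step 2 — Component impedances:
  Z1: Z = R = 27.3 Ω
  Z2: Z = R = 612 Ω
  Z3: Z = jωL = j·7.288e+04·0.001 = 0 + j72.88 Ω
  Z4: Z = R = 93.6 Ω
  Z5: Z = jωL = j·7.288e+04·0.0649 = 0 + j4730 Ω
Step 3 — Bridge requires nodal analysis (the Z5 bridge couples midpoints C and D, so the two paths cannot be reduced to a simple series/parallel combination). Setting node B to ground and injecting 1 A at node A, the 3-node admittance system at A, C, D solves to V_A = Z_AB = 87.05 + j54.15 Ω = 102.5∠31.9° Ω.

Z = 87.05 + j54.15 Ω = 102.5∠31.9° Ω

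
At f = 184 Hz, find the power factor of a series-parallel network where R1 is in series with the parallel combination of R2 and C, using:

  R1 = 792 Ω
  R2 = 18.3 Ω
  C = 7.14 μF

Step 1 — Angular frequency: ω = 2π·f = 2π·184 = 1156 rad/s.
Step 2 — Component impedances:
  R1: Z = R = 792 Ω
  R2: Z = R = 18.3 Ω
  C: Z = 1/(jωC) = -j/(ω·C) = 0 - j121.1 Ω
Step 3 — Parallel branch: R2 || C = 1/(1/R2 + 1/C) = 17.89 - j2.703 Ω.
Step 4 — Series with R1: Z_total = R1 + (R2 || C) = 809.9 - j2.703 Ω = 809.9∠-0.2° Ω.
Step 5 — Power factor: PF = cos(φ) = Re(Z)/|Z| = 809.9/809.9 = 1.
Step 6 — Type: Im(Z) = -2.703 ⇒ leading (phase φ = -0.2°).

PF = 1 (leading, φ = -0.2°)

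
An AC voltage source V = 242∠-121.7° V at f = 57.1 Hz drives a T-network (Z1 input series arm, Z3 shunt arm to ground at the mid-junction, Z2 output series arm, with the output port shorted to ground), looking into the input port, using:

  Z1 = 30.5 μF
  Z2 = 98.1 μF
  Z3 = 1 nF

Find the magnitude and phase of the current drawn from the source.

Step 1 — Angular frequency: ω = 2π·f = 2π·57.1 = 358.8 rad/s.
Step 2 — Component impedances:
  Z1: Z = 1/(jωC) = -j/(ω·C) = 0 - j91.39 Ω
  Z2: Z = 1/(jωC) = -j/(ω·C) = 0 - j28.41 Ω
  Z3: Z = 1/(jωC) = -j/(ω·C) = 0 - j2.787e+06 Ω
Step 3 — With the output port shorted to ground, the output series arm Z2 runs from the junction to ground; the shunt arm Z3 also runs from the junction to ground. They appear in parallel: Z3 || Z2 = 0 - j28.41 Ω.
Step 4 — Series with input arm Z1: Z_in = Z1 + (Z3 || Z2) = 0 - j119.8 Ω = 119.8∠-90.0° Ω.
Step 5 — Source phasor: V = 242∠-121.7° V = -127.2 - j205.9 V.
Step 6 — Ohm's law: I = V / Z_total = (-127.2 - j205.9) / (0 - j119.8) = 1.719 - j1.061 A.
Step 7 — Convert to polar: |I| = 2.02 A, ∠I = -31.7°.

I = 2.02∠-31.7° A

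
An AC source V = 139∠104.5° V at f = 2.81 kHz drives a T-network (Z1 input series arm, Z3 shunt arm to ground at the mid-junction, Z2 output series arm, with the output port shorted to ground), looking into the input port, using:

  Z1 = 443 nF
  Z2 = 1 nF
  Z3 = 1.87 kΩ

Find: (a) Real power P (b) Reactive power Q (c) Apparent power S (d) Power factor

Step 1 — Angular frequency: ω = 2π·f = 2π·2810 = 1.766e+04 rad/s.
Step 2 — Component impedances:
  Z1: Z = 1/(jωC) = -j/(ω·C) = 0 - j127.9 Ω
  Z2: Z = 1/(jωC) = -j/(ω·C) = 0 - j5.664e+04 Ω
  Z3: Z = R = 1870 Ω
Step 3 — With the output port shorted to ground, the output series arm Z2 runs from the junction to ground; the shunt arm Z3 also runs from the junction to ground. They appear in parallel: Z3 || Z2 = 1868 - j61.67 Ω.
Step 4 — Series with input arm Z1: Z_in = Z1 + (Z3 || Z2) = 1868 - j189.5 Ω = 1878∠-5.8° Ω.
Step 5 — Source phasor: V = 139∠104.5° V = -34.8 + j134.6 V.
Step 6 — Current: I = V / Z = -0.02568 + j0.06944 A = 0.07403∠110.3° A.
Step 7 — Complex power: S = V·I* = 10.24 - j1.039 VA.
Step 8 — Real power: P = Re(S) = 10.24 W.
Step 9 — Reactive power: Q = Im(S) = -1.039 VAR.
Step 10 — Apparent power: |S| = 10.29 VA.
Step 11 — Power factor: PF = P/|S| = 0.9949 (leading).

(a) P = 10.24 W  (b) Q = -1.039 VAR  (c) S = 10.29 VA  (d) PF = 0.9949 (leading)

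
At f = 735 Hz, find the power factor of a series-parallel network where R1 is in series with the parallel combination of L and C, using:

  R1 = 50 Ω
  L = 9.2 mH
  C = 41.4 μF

Step 1 — Angular frequency: ω = 2π·f = 2π·735 = 4618 rad/s.
Step 2 — Component impedances:
  R1: Z = R = 50 Ω
  L: Z = jωL = j·4618·0.0092 = 0 + j42.49 Ω
  C: Z = 1/(jωC) = -j/(ω·C) = 0 - j5.23 Ω
Step 3 — Parallel branch: L || C = 1/(1/L + 1/C) = 0 - j5.965 Ω.
Step 4 — Series with R1: Z_total = R1 + (L || C) = 50 - j5.965 Ω = 50.35∠-6.8° Ω.
Step 5 — Power factor: PF = cos(φ) = Re(Z)/|Z| = 50/50.35 = 0.993.
Step 6 — Type: Im(Z) = -5.965 ⇒ leading (phase φ = -6.8°).

PF = 0.993 (leading, φ = -6.8°)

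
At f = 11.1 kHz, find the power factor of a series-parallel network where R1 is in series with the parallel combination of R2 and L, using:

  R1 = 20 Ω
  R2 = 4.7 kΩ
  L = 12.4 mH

Step 1 — Angular frequency: ω = 2π·f = 2π·1.11e+04 = 6.974e+04 rad/s.
Step 2 — Component impedances:
  R1: Z = R = 20 Ω
  R2: Z = R = 4700 Ω
  L: Z = jωL = j·6.974e+04·0.0124 = 0 + j864.8 Ω
Step 3 — Parallel branch: R2 || L = 1/(1/R2 + 1/L) = 153.9 + j836.5 Ω.
Step 4 — Series with R1: Z_total = R1 + (R2 || L) = 173.9 + j836.5 Ω = 854.4∠78.3° Ω.
Step 5 — Power factor: PF = cos(φ) = Re(Z)/|Z| = 173.92/854.38 = 0.2036.
Step 6 — Type: Im(Z) = 836.5 ⇒ lagging (phase φ = 78.3°).

PF = 0.2036 (lagging, φ = 78.3°)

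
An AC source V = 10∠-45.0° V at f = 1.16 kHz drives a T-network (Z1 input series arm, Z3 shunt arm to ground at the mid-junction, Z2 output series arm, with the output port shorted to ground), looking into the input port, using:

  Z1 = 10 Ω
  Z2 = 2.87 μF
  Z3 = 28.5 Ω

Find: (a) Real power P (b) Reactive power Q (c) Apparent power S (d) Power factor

Step 1 — Angular frequency: ω = 2π·f = 2π·1160 = 7288 rad/s.
Step 2 — Component impedances:
  Z1: Z = R = 10 Ω
  Z2: Z = 1/(jωC) = -j/(ω·C) = 0 - j47.81 Ω
  Z3: Z = R = 28.5 Ω
Step 3 — With the output port shorted to ground, the output series arm Z2 runs from the junction to ground; the shunt arm Z3 also runs from the junction to ground. They appear in parallel: Z3 || Z2 = 21.03 - j12.54 Ω.
Step 4 — Series with input arm Z1: Z_in = Z1 + (Z3 || Z2) = 31.03 - j12.54 Ω = 33.46∠-22.0° Ω.
Step 5 — Source phasor: V = 10∠-45.0° V = 7.071 - j7.071 V.
Step 6 — Current: I = V / Z = 0.2751 - j0.1168 A = 0.2988∠-23.0° A.
Step 7 — Complex power: S = V·I* = 2.771 - j1.119 VA.
Step 8 — Real power: P = Re(S) = 2.771 W.
Step 9 — Reactive power: Q = Im(S) = -1.119 VAR.
Step 10 — Apparent power: |S| = 2.988 VA.
Step 11 — Power factor: PF = P/|S| = 0.9272 (leading).

(a) P = 2.771 W  (b) Q = -1.119 VAR  (c) S = 2.988 VA  (d) PF = 0.9272 (leading)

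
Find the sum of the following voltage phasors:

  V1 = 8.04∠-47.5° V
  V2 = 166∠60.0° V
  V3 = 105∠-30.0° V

Step 1 — Convert each phasor to rectangular form:
  V1 = 8.04·(cos(-47.5°) + j·sin(-47.5°)) = 5.432 - j5.928 V
  V2 = 166·(cos(60.0°) + j·sin(60.0°)) = 83 + j143.8 V
  V3 = 105·(cos(-30.0°) + j·sin(-30.0°)) = 90.93 - j52.5 V
Step 2 — Sum components: V_total = 179.4 + j85.33 V.
Step 3 — Convert to polar: |V_total| = 198.6 V, ∠V_total = 25.4°.

V_total = 198.6∠25.4° V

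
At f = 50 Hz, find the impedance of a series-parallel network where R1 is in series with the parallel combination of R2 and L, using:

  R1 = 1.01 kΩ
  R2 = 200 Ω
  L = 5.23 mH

Step 1 — Angular frequency: ω = 2π·f = 2π·50 = 314.2 rad/s.
Step 2 — Component impedances:
  R1: Z = R = 1010 Ω
  R2: Z = R = 200 Ω
  L: Z = jωL = j·314.2·0.00523 = 0 + j1.643 Ω
Step 3 — Parallel branch: R2 || L = 1/(1/R2 + 1/L) = 0.0135 + j1.643 Ω.
Step 4 — Series with R1: Z_total = R1 + (R2 || L) = 1010 + j1.643 Ω = 1010∠0.1° Ω.

Z = 1010 + j1.643 Ω = 1010∠0.1° Ω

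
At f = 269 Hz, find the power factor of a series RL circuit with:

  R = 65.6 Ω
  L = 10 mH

Step 1 — Angular frequency: ω = 2π·f = 2π·269 = 1690 rad/s.
Step 2 — Component impedances:
  R: Z = R = 65.6 Ω
  L: Z = jωL = j·1690·0.01 = 0 + j16.9 Ω
Step 3 — Series combination: Z_total = R + L = 65.6 + j16.9 Ω = 67.74∠14.4° Ω.
Step 4 — Power factor: PF = cos(φ) = Re(Z)/|Z| = 65.6/67.74 = 0.9684.
Step 5 — Type: Im(Z) = 16.9 ⇒ lagging (phase φ = 14.4°).

PF = 0.9684 (lagging, φ = 14.4°)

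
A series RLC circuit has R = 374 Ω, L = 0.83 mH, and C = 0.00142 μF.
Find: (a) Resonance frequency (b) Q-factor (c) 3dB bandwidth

Step 1 — Resonance condition Im(Z)=0 gives ω₀ = 1/√(LC).
Step 2 — ω₀ = 1/√(0.00083·1.42e-09) = 9.211e+05 rad/s.
Step 3 — f₀ = ω₀/(2π) = 1.466e+05 Hz.
Step 4 — Series Q: Q = ω₀L/R = 9.211e+05·0.00083/374 = 2.044.
Step 5 — 3dB bandwidth: Δω = ω₀/Q = 4.506e+05 rad/s; BW = Δω/(2π) = 7.172e+04 Hz.

(a) f₀ = 1.466e+05 Hz  (b) Q = 2.044  (c) BW = 7.172e+04 Hz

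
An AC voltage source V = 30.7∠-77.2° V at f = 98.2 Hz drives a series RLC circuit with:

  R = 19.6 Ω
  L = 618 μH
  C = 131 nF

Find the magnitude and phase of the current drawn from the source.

Step 1 — Angular frequency: ω = 2π·f = 2π·98.2 = 617 rad/s.
Step 2 — Component impedances:
  R: Z = R = 19.6 Ω
  L: Z = jωL = j·617·0.000618 = 0 + j0.3813 Ω
  C: Z = 1/(jωC) = -j/(ω·C) = 0 - j1.237e+04 Ω
Step 3 — Series combination: Z_total = R + L + C = 19.6 - j1.237e+04 Ω = 1.237e+04∠-89.9° Ω.
Step 4 — Source phasor: V = 30.7∠-77.2° V = 6.802 - j29.94 V.
Step 5 — Ohm's law: I = V / Z_total = (6.802 - j29.94) / (19.6 - j1.237e+04) = 0.002421 + j0.0005459 A.
Step 6 — Convert to polar: |I| = 0.002481 A, ∠I = 12.7°.

I = 0.002481∠12.7° A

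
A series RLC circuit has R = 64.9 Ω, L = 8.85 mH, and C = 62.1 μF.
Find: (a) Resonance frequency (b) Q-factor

Step 1 — Resonance condition Im(Z)=0 gives ω₀ = 1/√(LC).
Step 2 — ω₀ = 1/√(0.00885·6.21e-05) = 1349 rad/s.
Step 3 — f₀ = ω₀/(2π) = 214.7 Hz.
Step 4 — Series Q: Q = ω₀L/R = 1349·0.00885/64.9 = 0.1839.

(a) f₀ = 214.7 Hz  (b) Q = 0.1839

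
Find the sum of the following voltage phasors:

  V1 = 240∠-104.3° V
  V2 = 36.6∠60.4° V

Step 1 — Convert each phasor to rectangular form:
  V1 = 240·(cos(-104.3°) + j·sin(-104.3°)) = -59.28 - j232.6 V
  V2 = 36.6·(cos(60.4°) + j·sin(60.4°)) = 18.08 + j31.82 V
Step 2 — Sum components: V_total = -41.2 - j200.7 V.
Step 3 — Convert to polar: |V_total| = 204.9 V, ∠V_total = -101.6°.

V_total = 204.9∠-101.6° V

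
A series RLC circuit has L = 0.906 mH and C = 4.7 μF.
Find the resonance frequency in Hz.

Step 1 — Resonance condition Im(Z)=0 gives ω₀ = 1/√(LC).
Step 2 — ω₀ = 1/√(0.000906·4.7e-06) = 1.532e+04 rad/s.
Step 3 — f₀ = ω₀/(2π) = 2439 Hz.

f₀ = 2439 Hz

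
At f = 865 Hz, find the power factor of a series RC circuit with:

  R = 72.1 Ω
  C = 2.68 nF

Step 1 — Angular frequency: ω = 2π·f = 2π·865 = 5435 rad/s.
Step 2 — Component impedances:
  R: Z = R = 72.1 Ω
  C: Z = 1/(jωC) = -j/(ω·C) = 0 - j6.865e+04 Ω
Step 3 — Series combination: Z_total = R + C = 72.1 - j6.865e+04 Ω = 6.865e+04∠-89.9° Ω.
Step 4 — Power factor: PF = cos(φ) = Re(Z)/|Z| = 72.1/6.865e+04 = 0.00105.
Step 5 — Type: Im(Z) = -6.865e+04 ⇒ leading (phase φ = -89.9°).

PF = 0.00105 (leading, φ = -89.9°)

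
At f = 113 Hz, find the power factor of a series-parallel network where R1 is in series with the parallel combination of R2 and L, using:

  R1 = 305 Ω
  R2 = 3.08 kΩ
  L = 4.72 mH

Step 1 — Angular frequency: ω = 2π·f = 2π·113 = 710 rad/s.
Step 2 — Component impedances:
  R1: Z = R = 305 Ω
  R2: Z = R = 3080 Ω
  L: Z = jωL = j·710·0.00472 = 0 + j3.351 Ω
Step 3 — Parallel branch: R2 || L = 1/(1/R2 + 1/L) = 0.003646 + j3.351 Ω.
Step 4 — Series with R1: Z_total = R1 + (R2 || L) = 305 + j3.351 Ω = 305∠0.6° Ω.
Step 5 — Power factor: PF = cos(φ) = Re(Z)/|Z| = 305/305.02 = 0.9999.
Step 6 — Type: Im(Z) = 3.351 ⇒ lagging (phase φ = 0.6°).

PF = 0.9999 (lagging, φ = 0.6°)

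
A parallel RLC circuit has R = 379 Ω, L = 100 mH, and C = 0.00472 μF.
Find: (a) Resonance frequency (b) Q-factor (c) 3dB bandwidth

Step 1 — Resonance: ω₀ = 1/√(LC) = 1/√(0.1·4.72e-09) = 4.603e+04 rad/s.
Step 2 — f₀ = ω₀/(2π) = 7326 Hz.
Step 3 — Parallel Q: Q = R/(ω₀L) = 379/(4.603e+04·0.1) = 0.08234.
Step 4 — Bandwidth: Δω = ω₀/Q = 5.59e+05 rad/s; BW = Δω/(2π) = 8.897e+04 Hz.

(a) f₀ = 7326 Hz  (b) Q = 0.08234  (c) BW = 8.897e+04 Hz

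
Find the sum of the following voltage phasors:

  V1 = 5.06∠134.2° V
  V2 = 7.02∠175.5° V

Step 1 — Convert each phasor to rectangular form:
  V1 = 5.06·(cos(134.2°) + j·sin(134.2°)) = -3.528 + j3.628 V
  V2 = 7.02·(cos(175.5°) + j·sin(175.5°)) = -6.998 + j0.5508 V
Step 2 — Sum components: V_total = -10.53 + j4.178 V.
Step 3 — Convert to polar: |V_total| = 11.32 V, ∠V_total = 158.3°.

V_total = 11.32∠158.3° V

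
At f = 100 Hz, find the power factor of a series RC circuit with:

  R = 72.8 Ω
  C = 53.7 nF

Step 1 — Angular frequency: ω = 2π·f = 2π·100 = 628.3 rad/s.
Step 2 — Component impedances:
  R: Z = R = 72.8 Ω
  C: Z = 1/(jωC) = -j/(ω·C) = 0 - j2.964e+04 Ω
Step 3 — Series combination: Z_total = R + C = 72.8 - j2.964e+04 Ω = 2.964e+04∠-89.9° Ω.
Step 4 — Power factor: PF = cos(φ) = Re(Z)/|Z| = 72.8/2.964e+04 = 0.002456.
Step 5 — Type: Im(Z) = -2.964e+04 ⇒ leading (phase φ = -89.9°).

PF = 0.002456 (leading, φ = -89.9°)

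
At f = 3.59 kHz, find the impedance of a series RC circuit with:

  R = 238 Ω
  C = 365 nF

Step 1 — Angular frequency: ω = 2π·f = 2π·3590 = 2.256e+04 rad/s.
Step 2 — Component impedances:
  R: Z = R = 238 Ω
  C: Z = 1/(jωC) = -j/(ω·C) = 0 - j121.5 Ω
Step 3 — Series combination: Z_total = R + C = 238 - j121.5 Ω = 267.2∠-27.0° Ω.

Z = 238 - j121.5 Ω = 267.2∠-27.0° Ω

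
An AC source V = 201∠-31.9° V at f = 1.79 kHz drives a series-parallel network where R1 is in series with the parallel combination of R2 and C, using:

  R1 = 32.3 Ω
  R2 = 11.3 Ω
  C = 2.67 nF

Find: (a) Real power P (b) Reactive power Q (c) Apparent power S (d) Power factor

Step 1 — Angular frequency: ω = 2π·f = 2π·1790 = 1.125e+04 rad/s.
Step 2 — Component impedances:
  R1: Z = R = 32.3 Ω
  R2: Z = R = 11.3 Ω
  C: Z = 1/(jωC) = -j/(ω·C) = 0 - j3.33e+04 Ω
Step 3 — Parallel branch: R2 || C = 1/(1/R2 + 1/C) = 11.3 - j0.003834 Ω.
Step 4 — Series with R1: Z_total = R1 + (R2 || C) = 43.6 - j0.003834 Ω = 43.6∠-0.0° Ω.
Step 5 — Source phasor: V = 201∠-31.9° V = 170.6 - j106.2 V.
Step 6 — Current: I = V / Z = 3.914 - j2.436 A = 4.61∠-31.9° A.
Step 7 — Complex power: S = V·I* = 926.6 - j0.08149 VA.
Step 8 — Real power: P = Re(S) = 926.6 W.
Step 9 — Reactive power: Q = Im(S) = -0.08149 VAR.
Step 10 — Apparent power: |S| = 926.6 VA.
Step 11 — Power factor: PF = P/|S| = 1 (leading).

(a) P = 926.6 W  (b) Q = -0.08149 VAR  (c) S = 926.6 VA  (d) PF = 1 (leading)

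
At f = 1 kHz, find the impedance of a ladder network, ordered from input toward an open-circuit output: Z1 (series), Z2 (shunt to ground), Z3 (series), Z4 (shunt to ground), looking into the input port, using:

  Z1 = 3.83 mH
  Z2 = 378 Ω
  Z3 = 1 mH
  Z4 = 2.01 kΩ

Step 1 — Angular frequency: ω = 2π·f = 2π·1000 = 6283 rad/s.
Step 2 — Component impedances:
  Z1: Z = jωL = j·6283·0.00383 = 0 + j24.06 Ω
  Z2: Z = R = 378 Ω
  Z3: Z = jωL = j·6283·0.001 = 0 + j6.283 Ω
  Z4: Z = R = 2010 Ω
Step 3 — Ladder network (open output): work backward from the far end, alternating series and parallel combinations. Z_in = 318.2 + j24.22 Ω = 319.1∠4.4° Ω.

Z = 318.2 + j24.22 Ω = 319.1∠4.4° Ω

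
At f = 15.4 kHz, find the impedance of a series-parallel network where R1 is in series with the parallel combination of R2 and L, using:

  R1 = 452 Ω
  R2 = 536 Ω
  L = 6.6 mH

Step 1 — Angular frequency: ω = 2π·f = 2π·1.54e+04 = 9.676e+04 rad/s.
Step 2 — Component impedances:
  R1: Z = R = 452 Ω
  R2: Z = R = 536 Ω
  L: Z = jωL = j·9.676e+04·0.0066 = 0 + j638.6 Ω
Step 3 — Parallel branch: R2 || L = 1/(1/R2 + 1/L) = 314.5 + j263.9 Ω.
Step 4 — Series with R1: Z_total = R1 + (R2 || L) = 766.5 + j263.9 Ω = 810.6∠19.0° Ω.

Z = 766.5 + j263.9 Ω = 810.6∠19.0° Ω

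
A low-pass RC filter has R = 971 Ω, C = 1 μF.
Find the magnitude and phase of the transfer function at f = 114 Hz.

Step 1 — Angular frequency: ω = 2π·114 = 716.3 rad/s.
Step 2 — Transfer function: H(jω) = 1/(1 + jωRC).
Step 3 — Denominator: 1 + jωRC = 1 + j·716.3·971·1e-06 = 1 + j0.6955.
Step 4 — H = 0.674 - j0.4688.
Step 5 — Magnitude: |H| = 0.821 (-1.7 dB); phase: φ = -34.8°.

|H| = 0.821 (-1.7 dB), φ = -34.8°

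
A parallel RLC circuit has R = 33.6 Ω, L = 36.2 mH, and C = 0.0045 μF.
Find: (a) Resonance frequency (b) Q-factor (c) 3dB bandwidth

Step 1 — Resonance: ω₀ = 1/√(LC) = 1/√(0.0362·4.5e-09) = 7.835e+04 rad/s.
Step 2 — f₀ = ω₀/(2π) = 1.247e+04 Hz.
Step 3 — Parallel Q: Q = R/(ω₀L) = 33.6/(7.835e+04·0.0362) = 0.01185.
Step 4 — Bandwidth: Δω = ω₀/Q = 6.614e+06 rad/s; BW = Δω/(2π) = 1.053e+06 Hz.

(a) f₀ = 1.247e+04 Hz  (b) Q = 0.01185  (c) BW = 1.053e+06 Hz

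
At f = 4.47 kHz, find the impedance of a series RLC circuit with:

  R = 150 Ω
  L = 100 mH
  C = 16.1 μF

Step 1 — Angular frequency: ω = 2π·f = 2π·4470 = 2.809e+04 rad/s.
Step 2 — Component impedances:
  R: Z = R = 150 Ω
  L: Z = jωL = j·2.809e+04·0.1 = 0 + j2809 Ω
  C: Z = 1/(jωC) = -j/(ω·C) = 0 - j2.211 Ω
Step 3 — Series combination: Z_total = R + L + C = 150 + j2806 Ω = 2810∠86.9° Ω.

Z = 150 + j2806 Ω = 2810∠86.9° Ω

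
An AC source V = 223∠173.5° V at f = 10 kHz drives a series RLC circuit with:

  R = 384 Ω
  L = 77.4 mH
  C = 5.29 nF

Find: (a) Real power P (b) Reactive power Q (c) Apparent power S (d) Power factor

Step 1 — Angular frequency: ω = 2π·f = 2π·1e+04 = 6.283e+04 rad/s.
Step 2 — Component impedances:
  R: Z = R = 384 Ω
  L: Z = jωL = j·6.283e+04·0.0774 = 0 + j4863 Ω
  C: Z = 1/(jωC) = -j/(ω·C) = 0 - j3009 Ω
Step 3 — Series combination: Z_total = R + L + C = 384 + j1855 Ω = 1894∠78.3° Ω.
Step 4 — Source phasor: V = 223∠173.5° V = -221.6 + j25.24 V.
Step 5 — Current: I = V / Z = -0.01067 + j0.1173 A = 0.1177∠95.2° A.
Step 6 — Complex power: S = V·I* = 5.324 + j25.71 VA.
Step 7 — Real power: P = Re(S) = 5.324 W.
Step 8 — Reactive power: Q = Im(S) = 25.71 VAR.
Step 9 — Apparent power: |S| = 26.26 VA.
Step 10 — Power factor: PF = P/|S| = 0.2028 (lagging).

(a) P = 5.324 W  (b) Q = 25.71 VAR  (c) S = 26.26 VA  (d) PF = 0.2028 (lagging)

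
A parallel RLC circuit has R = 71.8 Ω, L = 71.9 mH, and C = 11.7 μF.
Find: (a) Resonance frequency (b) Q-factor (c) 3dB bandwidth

Step 1 — Resonance: ω₀ = 1/√(LC) = 1/√(0.0719·1.17e-05) = 1090 rad/s.
Step 2 — f₀ = ω₀/(2π) = 173.5 Hz.
Step 3 — Parallel Q: Q = R/(ω₀L) = 71.8/(1090·0.0719) = 0.9159.
Step 4 — Bandwidth: Δω = ω₀/Q = 1190 rad/s; BW = Δω/(2π) = 189.5 Hz.

(a) f₀ = 173.5 Hz  (b) Q = 0.9159  (c) BW = 189.5 Hz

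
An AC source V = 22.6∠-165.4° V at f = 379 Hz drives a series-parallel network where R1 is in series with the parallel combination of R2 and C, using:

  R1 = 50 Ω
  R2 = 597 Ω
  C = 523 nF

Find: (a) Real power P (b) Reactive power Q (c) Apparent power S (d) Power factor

Step 1 — Angular frequency: ω = 2π·f = 2π·379 = 2381 rad/s.
Step 2 — Component impedances:
  R1: Z = R = 50 Ω
  R2: Z = R = 597 Ω
  C: Z = 1/(jωC) = -j/(ω·C) = 0 - j802.9 Ω
Step 3 — Parallel branch: R2 || C = 1/(1/R2 + 1/C) = 384.5 - j285.9 Ω.
Step 4 — Series with R1: Z_total = R1 + (R2 || C) = 434.5 - j285.9 Ω = 520.1∠-33.3° Ω.
Step 5 — Source phasor: V = 22.6∠-165.4° V = -21.87 - j5.697 V.
Step 6 — Current: I = V / Z = -0.02911 - j0.03227 A = 0.04346∠-132.1° A.
Step 7 — Complex power: S = V·I* = 0.8204 - j0.5398 VA.
Step 8 — Real power: P = Re(S) = 0.8204 W.
Step 9 — Reactive power: Q = Im(S) = -0.5398 VAR.
Step 10 — Apparent power: |S| = 0.9821 VA.
Step 11 — Power factor: PF = P/|S| = 0.8354 (leading).

(a) P = 0.8204 W  (b) Q = -0.5398 VAR  (c) S = 0.9821 VA  (d) PF = 0.8354 (leading)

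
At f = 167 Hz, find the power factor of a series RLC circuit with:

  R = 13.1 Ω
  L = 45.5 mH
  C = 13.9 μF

Step 1 — Angular frequency: ω = 2π·f = 2π·167 = 1049 rad/s.
Step 2 — Component impedances:
  R: Z = R = 13.1 Ω
  L: Z = jωL = j·1049·0.0455 = 0 + j47.74 Ω
  C: Z = 1/(jωC) = -j/(ω·C) = 0 - j68.56 Ω
Step 3 — Series combination: Z_total = R + L + C = 13.1 - j20.82 Ω = 24.6∠-57.8° Ω.
Step 4 — Power factor: PF = cos(φ) = Re(Z)/|Z| = 13.1/24.598 = 0.5326.
Step 5 — Type: Im(Z) = -20.82 ⇒ leading (phase φ = -57.8°).

PF = 0.5326 (leading, φ = -57.8°)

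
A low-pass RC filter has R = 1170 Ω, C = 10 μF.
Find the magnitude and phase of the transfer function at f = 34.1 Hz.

Step 1 — Angular frequency: ω = 2π·34.1 = 214.3 rad/s.
Step 2 — Transfer function: H(jω) = 1/(1 + jωRC).
Step 3 — Denominator: 1 + jωRC = 1 + j·214.3·1170·1e-05 = 1 + j2.507.
Step 4 — H = 0.1373 - j0.3441.
Step 5 — Magnitude: |H| = 0.3705 (-8.6 dB); phase: φ = -68.3°.

|H| = 0.3705 (-8.6 dB), φ = -68.3°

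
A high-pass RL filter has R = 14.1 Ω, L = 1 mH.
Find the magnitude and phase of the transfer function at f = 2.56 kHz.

Step 1 — Angular frequency: ω = 2π·2560 = 1.608e+04 rad/s.
Step 2 — Transfer function: H(jω) = jωL/(R + jωL).
Step 3 — Numerator jωL = j·16.08; denominator R + jωL = 14.1 + j16.08.
Step 4 — H = 0.5655 + j0.4957.
Step 5 — Magnitude: |H| = 0.752 (-2.5 dB); phase: φ = 41.2°.

|H| = 0.752 (-2.5 dB), φ = 41.2°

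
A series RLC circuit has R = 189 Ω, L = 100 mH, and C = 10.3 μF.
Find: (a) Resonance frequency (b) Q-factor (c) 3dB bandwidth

Step 1 — Resonance: ω₀ = 1/√(LC) = 1/√(0.1·1.03e-05) = 985.3 rad/s.
Step 2 — f₀ = ω₀/(2π) = 156.8 Hz.
Step 3 — Series Q: Q = ω₀L/R = 985.3·0.1/189 = 0.5213.
Step 4 — Bandwidth: Δω = ω₀/Q = 1890 rad/s; BW = Δω/(2π) = 300.8 Hz.

(a) f₀ = 156.8 Hz  (b) Q = 0.5213  (c) BW = 300.8 Hz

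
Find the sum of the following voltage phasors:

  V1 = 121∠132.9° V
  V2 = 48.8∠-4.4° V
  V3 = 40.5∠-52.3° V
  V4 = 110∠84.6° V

Step 1 — Convert each phasor to rectangular form:
  V1 = 121·(cos(132.9°) + j·sin(132.9°)) = -82.37 + j88.64 V
  V2 = 48.8·(cos(-4.4°) + j·sin(-4.4°)) = 48.66 - j3.744 V
  V3 = 40.5·(cos(-52.3°) + j·sin(-52.3°)) = 24.77 - j32.04 V
  V4 = 110·(cos(84.6°) + j·sin(84.6°)) = 10.35 + j109.5 V
Step 2 — Sum components: V_total = 1.408 + j162.4 V.
Step 3 — Convert to polar: |V_total| = 162.4 V, ∠V_total = 89.5°.

V_total = 162.4∠89.5° V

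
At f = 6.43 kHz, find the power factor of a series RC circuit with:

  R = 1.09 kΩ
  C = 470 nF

Step 1 — Angular frequency: ω = 2π·f = 2π·6430 = 4.04e+04 rad/s.
Step 2 — Component impedances:
  R: Z = R = 1090 Ω
  C: Z = 1/(jωC) = -j/(ω·C) = 0 - j52.66 Ω
Step 3 — Series combination: Z_total = R + C = 1090 - j52.66 Ω = 1091∠-2.8° Ω.
Step 4 — Power factor: PF = cos(φ) = Re(Z)/|Z| = 1090/1091.3 = 0.9988.
Step 5 — Type: Im(Z) = -52.66 ⇒ leading (phase φ = -2.8°).

PF = 0.9988 (leading, φ = -2.8°)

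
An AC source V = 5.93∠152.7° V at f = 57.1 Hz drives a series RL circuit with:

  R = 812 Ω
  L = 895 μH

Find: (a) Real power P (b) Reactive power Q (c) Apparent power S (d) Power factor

Step 1 — Angular frequency: ω = 2π·f = 2π·57.1 = 358.8 rad/s.
Step 2 — Component impedances:
  R: Z = R = 812 Ω
  L: Z = jωL = j·358.8·0.000895 = 0 + j0.3211 Ω
Step 3 — Series combination: Z_total = R + L = 812 + j0.3211 Ω = 812∠0.0° Ω.
Step 4 — Source phasor: V = 5.93∠152.7° V = -5.27 + j2.72 V.
Step 5 — Current: I = V / Z = -0.006488 + j0.003352 A = 0.007303∠152.7° A.
Step 6 — Complex power: S = V·I* = 0.04331 + j1.713e-05 VA.
Step 7 — Real power: P = Re(S) = 0.04331 W.
Step 8 — Reactive power: Q = Im(S) = 1.713e-05 VAR.
Step 9 — Apparent power: |S| = 0.04331 VA.
Step 10 — Power factor: PF = P/|S| = 1 (lagging).

(a) P = 0.04331 W  (b) Q = 1.713e-05 VAR  (c) S = 0.04331 VA  (d) PF = 1 (lagging)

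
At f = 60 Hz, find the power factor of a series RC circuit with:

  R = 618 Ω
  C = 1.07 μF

Step 1 — Angular frequency: ω = 2π·f = 2π·60 = 377 rad/s.
Step 2 — Component impedances:
  R: Z = R = 618 Ω
  C: Z = 1/(jωC) = -j/(ω·C) = 0 - j2479 Ω
Step 3 — Series combination: Z_total = R + C = 618 - j2479 Ω = 2555∠-76.0° Ω.
Step 4 — Power factor: PF = cos(φ) = Re(Z)/|Z| = 618/2555 = 0.2419.
Step 5 — Type: Im(Z) = -2479 ⇒ leading (phase φ = -76.0°).

PF = 0.2419 (leading, φ = -76.0°)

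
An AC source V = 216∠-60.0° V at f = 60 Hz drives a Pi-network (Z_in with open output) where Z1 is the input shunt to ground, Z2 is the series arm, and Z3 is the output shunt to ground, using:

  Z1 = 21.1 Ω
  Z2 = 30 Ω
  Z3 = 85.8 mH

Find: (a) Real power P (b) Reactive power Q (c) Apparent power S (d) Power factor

Step 1 — Angular frequency: ω = 2π·f = 2π·60 = 377 rad/s.
Step 2 — Component impedances:
  Z1: Z = R = 21.1 Ω
  Z2: Z = R = 30 Ω
  Z3: Z = jωL = j·377·0.0858 = 0 + j32.35 Ω
Step 3 — With open output, the series arm Z2 and the output shunt Z3 appear in series to ground: Z2 + Z3 = 30 + j32.35 Ω.
Step 4 — Parallel with input shunt Z1: Z_in = Z1 || (Z2 + Z3) = 14.88 + j3.937 Ω = 15.39∠14.8° Ω.
Step 5 — Source phasor: V = 216∠-60.0° V = 108 - j187.1 V.
Step 6 — Current: I = V / Z = 3.674 - j13.54 A = 14.03∠-74.8° A.
Step 7 — Complex power: S = V·I* = 2930 + j775.4 VA.
Step 8 — Real power: P = Re(S) = 2930 W.
Step 9 — Reactive power: Q = Im(S) = 775.4 VAR.
Step 10 — Apparent power: |S| = 3031 VA.
Step 11 — Power factor: PF = P/|S| = 0.9667 (lagging).

(a) P = 2930 W  (b) Q = 775.4 VAR  (c) S = 3031 VA  (d) PF = 0.9667 (lagging)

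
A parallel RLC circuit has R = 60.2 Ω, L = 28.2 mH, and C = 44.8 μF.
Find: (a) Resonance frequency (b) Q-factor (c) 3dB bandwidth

Step 1 — Resonance: ω₀ = 1/√(LC) = 1/√(0.0282·4.48e-05) = 889.7 rad/s.
Step 2 — f₀ = ω₀/(2π) = 141.6 Hz.
Step 3 — Parallel Q: Q = R/(ω₀L) = 60.2/(889.7·0.0282) = 2.399.
Step 4 — Bandwidth: Δω = ω₀/Q = 370.8 rad/s; BW = Δω/(2π) = 59.01 Hz.

(a) f₀ = 141.6 Hz  (b) Q = 2.399  (c) BW = 59.01 Hz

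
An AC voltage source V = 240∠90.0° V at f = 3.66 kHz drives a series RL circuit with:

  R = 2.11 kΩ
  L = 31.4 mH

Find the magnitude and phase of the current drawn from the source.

Step 1 — Angular frequency: ω = 2π·f = 2π·3660 = 2.3e+04 rad/s.
Step 2 — Component impedances:
  R: Z = R = 2110 Ω
  L: Z = jωL = j·2.3e+04·0.0314 = 0 + j722.1 Ω
Step 3 — Series combination: Z_total = R + L = 2110 + j722.1 Ω = 2230∠18.9° Ω.
Step 4 — Source phasor: V = 240∠90.0° V = 0 + j240 V.
Step 5 — Ohm's law: I = V / Z_total = (0 + j240) / (2110 + j722.1) = 0.03484 + j0.1018 A.
Step 6 — Convert to polar: |I| = 0.1076 A, ∠I = 71.1°.

I = 0.1076∠71.1° A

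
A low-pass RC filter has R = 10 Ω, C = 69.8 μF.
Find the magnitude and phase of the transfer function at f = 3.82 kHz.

Step 1 — Angular frequency: ω = 2π·3820 = 2.4e+04 rad/s.
Step 2 — Transfer function: H(jω) = 1/(1 + jωRC).
Step 3 — Denominator: 1 + jωRC = 1 + j·2.4e+04·10·6.98e-05 = 1 + j16.75.
Step 4 — H = 0.00355 - j0.05948.
Step 5 — Magnitude: |H| = 0.05958 (-24.5 dB); phase: φ = -86.6°.

|H| = 0.05958 (-24.5 dB), φ = -86.6°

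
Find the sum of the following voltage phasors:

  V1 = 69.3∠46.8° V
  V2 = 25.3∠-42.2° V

Step 1 — Convert each phasor to rectangular form:
  V1 = 69.3·(cos(46.8°) + j·sin(46.8°)) = 47.44 + j50.52 V
  V2 = 25.3·(cos(-42.2°) + j·sin(-42.2°)) = 18.74 - j16.99 V
Step 2 — Sum components: V_total = 66.18 + j33.52 V.
Step 3 — Convert to polar: |V_total| = 74.19 V, ∠V_total = 26.9°.

V_total = 74.19∠26.9° V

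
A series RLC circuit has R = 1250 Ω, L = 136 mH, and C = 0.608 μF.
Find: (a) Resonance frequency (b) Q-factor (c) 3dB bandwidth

Step 1 — Resonance condition Im(Z)=0 gives ω₀ = 1/√(LC).
Step 2 — ω₀ = 1/√(0.136·6.08e-07) = 3478 rad/s.
Step 3 — f₀ = ω₀/(2π) = 553.5 Hz.
Step 4 — Series Q: Q = ω₀L/R = 3478·0.136/1250 = 0.3784.
Step 5 — 3dB bandwidth: Δω = ω₀/Q = 9191 rad/s; BW = Δω/(2π) = 1463 Hz.

(a) f₀ = 553.5 Hz  (b) Q = 0.3784  (c) BW = 1463 Hz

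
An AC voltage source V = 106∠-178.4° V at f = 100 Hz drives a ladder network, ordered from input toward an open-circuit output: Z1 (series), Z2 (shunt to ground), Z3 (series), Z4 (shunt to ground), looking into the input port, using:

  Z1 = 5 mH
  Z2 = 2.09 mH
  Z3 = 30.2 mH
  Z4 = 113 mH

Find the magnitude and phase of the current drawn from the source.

Step 1 — Angular frequency: ω = 2π·f = 2π·100 = 628.3 rad/s.
Step 2 — Component impedances:
  Z1: Z = jωL = j·628.3·0.005 = 0 + j3.142 Ω
  Z2: Z = jωL = j·628.3·0.00209 = 0 + j1.313 Ω
  Z3: Z = jωL = j·628.3·0.0302 = 0 + j18.98 Ω
  Z4: Z = jωL = j·628.3·0.113 = 0 + j71 Ω
Step 3 — Ladder network (open output): work backward from the far end, alternating series and parallel combinations. Z_in = 0 + j4.436 Ω = 4.436∠90.0° Ω.
Step 4 — Source phasor: V = 106∠-178.4° V = -106 - j2.96 V.
Step 5 — Ohm's law: I = V / Z_total = (-106 - j2.96) / (0 + j4.436) = -0.6672 + j23.89 A.
Step 6 — Convert to polar: |I| = 23.9 A, ∠I = 91.6°.

I = 23.9∠91.6° A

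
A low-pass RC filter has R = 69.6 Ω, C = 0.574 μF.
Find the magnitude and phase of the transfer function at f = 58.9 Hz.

Step 1 — Angular frequency: ω = 2π·58.9 = 370.1 rad/s.
Step 2 — Transfer function: H(jω) = 1/(1 + jωRC).
Step 3 — Denominator: 1 + jωRC = 1 + j·370.1·69.6·5.74e-07 = 1 + j0.01478.
Step 4 — H = 0.9998 - j0.01478.
Step 5 — Magnitude: |H| = 0.9999 (-0.0 dB); phase: φ = -0.8°.

|H| = 0.9999 (-0.0 dB), φ = -0.8°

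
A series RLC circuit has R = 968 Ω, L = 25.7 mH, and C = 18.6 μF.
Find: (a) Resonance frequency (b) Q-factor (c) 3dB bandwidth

Step 1 — Resonance condition Im(Z)=0 gives ω₀ = 1/√(LC).
Step 2 — ω₀ = 1/√(0.0257·1.86e-05) = 1446 rad/s.
Step 3 — f₀ = ω₀/(2π) = 230.2 Hz.
Step 4 — Series Q: Q = ω₀L/R = 1446·0.0257/968 = 0.0384.
Step 5 — 3dB bandwidth: Δω = ω₀/Q = 3.767e+04 rad/s; BW = Δω/(2π) = 5995 Hz.

(a) f₀ = 230.2 Hz  (b) Q = 0.0384  (c) BW = 5995 Hz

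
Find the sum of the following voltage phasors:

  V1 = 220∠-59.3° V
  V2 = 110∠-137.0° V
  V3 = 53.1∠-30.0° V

Step 1 — Convert each phasor to rectangular form:
  V1 = 220·(cos(-59.3°) + j·sin(-59.3°)) = 112.3 - j189.2 V
  V2 = 110·(cos(-137.0°) + j·sin(-137.0°)) = -80.45 - j75.02 V
  V3 = 53.1·(cos(-30.0°) + j·sin(-30.0°)) = 45.99 - j26.55 V
Step 2 — Sum components: V_total = 77.86 - j290.7 V.
Step 3 — Convert to polar: |V_total| = 301 V, ∠V_total = -75.0°.

V_total = 301∠-75.0° V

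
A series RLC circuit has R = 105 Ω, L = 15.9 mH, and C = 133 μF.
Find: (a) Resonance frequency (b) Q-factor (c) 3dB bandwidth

Step 1 — Resonance: ω₀ = 1/√(LC) = 1/√(0.0159·0.000133) = 687.7 rad/s.
Step 2 — f₀ = ω₀/(2π) = 109.4 Hz.
Step 3 — Series Q: Q = ω₀L/R = 687.7·0.0159/105 = 0.1041.
Step 4 — Bandwidth: Δω = ω₀/Q = 6604 rad/s; BW = Δω/(2π) = 1051 Hz.

(a) f₀ = 109.4 Hz  (b) Q = 0.1041  (c) BW = 1051 Hz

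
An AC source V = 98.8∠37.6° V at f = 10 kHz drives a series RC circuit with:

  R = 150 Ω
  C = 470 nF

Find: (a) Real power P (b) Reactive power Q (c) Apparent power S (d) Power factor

Step 1 — Angular frequency: ω = 2π·f = 2π·1e+04 = 6.283e+04 rad/s.
Step 2 — Component impedances:
  R: Z = R = 150 Ω
  C: Z = 1/(jωC) = -j/(ω·C) = 0 - j33.86 Ω
Step 3 — Series combination: Z_total = R + C = 150 - j33.86 Ω = 153.8∠-12.7° Ω.
Step 4 — Source phasor: V = 98.8∠37.6° V = 78.28 + j60.28 V.
Step 5 — Current: I = V / Z = 0.4102 + j0.4945 A = 0.6425∠50.3° A.
Step 6 — Complex power: S = V·I* = 61.92 - j13.98 VA.
Step 7 — Real power: P = Re(S) = 61.92 W.
Step 8 — Reactive power: Q = Im(S) = -13.98 VAR.
Step 9 — Apparent power: |S| = 63.48 VA.
Step 10 — Power factor: PF = P/|S| = 0.9755 (leading).

(a) P = 61.92 W  (b) Q = -13.98 VAR  (c) S = 63.48 VA  (d) PF = 0.9755 (leading)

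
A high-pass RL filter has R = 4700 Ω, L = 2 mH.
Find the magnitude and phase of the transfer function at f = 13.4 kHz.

Step 1 — Angular frequency: ω = 2π·1.34e+04 = 8.419e+04 rad/s.
Step 2 — Transfer function: H(jω) = jωL/(R + jωL).
Step 3 — Numerator jωL = j·168.4; denominator R + jωL = 4700 + j168.4.
Step 4 — H = 0.001282 + j0.03578.
Step 5 — Magnitude: |H| = 0.0358 (-28.9 dB); phase: φ = 87.9°.

|H| = 0.0358 (-28.9 dB), φ = 87.9°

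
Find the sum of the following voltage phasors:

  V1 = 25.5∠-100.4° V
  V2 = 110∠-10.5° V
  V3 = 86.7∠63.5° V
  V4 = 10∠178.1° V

Step 1 — Convert each phasor to rectangular form:
  V1 = 25.5·(cos(-100.4°) + j·sin(-100.4°)) = -4.603 - j25.08 V
  V2 = 110·(cos(-10.5°) + j·sin(-10.5°)) = 108.2 - j20.05 V
  V3 = 86.7·(cos(63.5°) + j·sin(63.5°)) = 38.69 + j77.59 V
  V4 = 10·(cos(178.1°) + j·sin(178.1°)) = -9.995 + j0.3316 V
Step 2 — Sum components: V_total = 132.2 + j32.8 V.
Step 3 — Convert to polar: |V_total| = 136.3 V, ∠V_total = 13.9°.

V_total = 136.3∠13.9° V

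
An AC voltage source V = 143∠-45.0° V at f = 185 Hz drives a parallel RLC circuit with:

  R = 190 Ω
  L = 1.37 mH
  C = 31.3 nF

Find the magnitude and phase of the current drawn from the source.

Step 1 — Angular frequency: ω = 2π·f = 2π·185 = 1162 rad/s.
Step 2 — Component impedances:
  R: Z = R = 190 Ω
  L: Z = jωL = j·1162·0.00137 = 0 + j1.592 Ω
  C: Z = 1/(jωC) = -j/(ω·C) = 0 - j2.749e+04 Ω
Step 3 — Parallel combination: 1/Z_total = 1/R + 1/L + 1/C; Z_total = 0.01335 + j1.592 Ω = 1.593∠89.5° Ω.
Step 4 — Source phasor: V = 143∠-45.0° V = 101.1 - j101.1 V.
Step 5 — Ohm's law: I = V / Z_total = (101.1 - j101.1) / (0.01335 + j1.592) = -62.96 - j64.02 A.
Step 6 — Convert to polar: |I| = 89.8 A, ∠I = -134.5°.

I = 89.8∠-134.5° A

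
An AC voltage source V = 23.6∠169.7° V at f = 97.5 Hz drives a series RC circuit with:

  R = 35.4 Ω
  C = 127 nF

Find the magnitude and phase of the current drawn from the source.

Step 1 — Angular frequency: ω = 2π·f = 2π·97.5 = 612.6 rad/s.
Step 2 — Component impedances:
  R: Z = R = 35.4 Ω
  C: Z = 1/(jωC) = -j/(ω·C) = 0 - j1.285e+04 Ω
Step 3 — Series combination: Z_total = R + C = 35.4 - j1.285e+04 Ω = 1.285e+04∠-89.8° Ω.
Step 4 — Source phasor: V = 23.6∠169.7° V = -23.22 + j4.22 V.
Step 5 — Ohm's law: I = V / Z_total = (-23.22 + j4.22) / (35.4 - j1.285e+04) = -0.0003333 - j0.001806 A.
Step 6 — Convert to polar: |I| = 0.001836 A, ∠I = -100.5°.

I = 0.001836∠-100.5° A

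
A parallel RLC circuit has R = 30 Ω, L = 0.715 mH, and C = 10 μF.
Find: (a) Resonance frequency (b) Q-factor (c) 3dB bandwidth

Step 1 — Resonance: ω₀ = 1/√(LC) = 1/√(0.000715·1e-05) = 1.183e+04 rad/s.
Step 2 — f₀ = ω₀/(2π) = 1882 Hz.
Step 3 — Parallel Q: Q = R/(ω₀L) = 30/(1.183e+04·0.000715) = 3.548.
Step 4 — Bandwidth: Δω = ω₀/Q = 3333 rad/s; BW = Δω/(2π) = 530.5 Hz.

(a) f₀ = 1882 Hz  (b) Q = 3.548  (c) BW = 530.5 Hz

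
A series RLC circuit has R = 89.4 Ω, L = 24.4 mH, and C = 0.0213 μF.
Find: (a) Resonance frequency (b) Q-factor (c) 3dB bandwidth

Step 1 — Resonance: ω₀ = 1/√(LC) = 1/√(0.0244·2.13e-08) = 4.386e+04 rad/s.
Step 2 — f₀ = ω₀/(2π) = 6981 Hz.
Step 3 — Series Q: Q = ω₀L/R = 4.386e+04·0.0244/89.4 = 11.97.
Step 4 — Bandwidth: Δω = ω₀/Q = 3664 rad/s; BW = Δω/(2π) = 583.1 Hz.

(a) f₀ = 6981 Hz  (b) Q = 11.97  (c) BW = 583.1 Hz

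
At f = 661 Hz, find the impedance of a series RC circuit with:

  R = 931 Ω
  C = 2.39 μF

Step 1 — Angular frequency: ω = 2π·f = 2π·661 = 4153 rad/s.
Step 2 — Component impedances:
  R: Z = R = 931 Ω
  C: Z = 1/(jωC) = -j/(ω·C) = 0 - j100.7 Ω
Step 3 — Series combination: Z_total = R + C = 931 - j100.7 Ω = 936.4∠-6.2° Ω.

Z = 931 - j100.7 Ω = 936.4∠-6.2° Ω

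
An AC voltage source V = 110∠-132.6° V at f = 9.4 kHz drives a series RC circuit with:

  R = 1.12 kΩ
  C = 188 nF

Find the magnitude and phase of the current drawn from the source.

Step 1 — Angular frequency: ω = 2π·f = 2π·9400 = 5.906e+04 rad/s.
Step 2 — Component impedances:
  R: Z = R = 1120 Ω
  C: Z = 1/(jωC) = -j/(ω·C) = 0 - j90.06 Ω
Step 3 — Series combination: Z_total = R + C = 1120 - j90.06 Ω = 1124∠-4.6° Ω.
Step 4 — Source phasor: V = 110∠-132.6° V = -74.46 - j80.97 V.
Step 5 — Ohm's law: I = V / Z_total = (-74.46 - j80.97) / (1120 - j90.06) = -0.06028 - j0.07714 A.
Step 6 — Convert to polar: |I| = 0.0979 A, ∠I = -128.0°.

I = 0.0979∠-128.0° A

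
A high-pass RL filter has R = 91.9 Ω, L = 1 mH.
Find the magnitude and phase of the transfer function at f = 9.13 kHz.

Step 1 — Angular frequency: ω = 2π·9130 = 5.737e+04 rad/s.
Step 2 — Transfer function: H(jω) = jωL/(R + jωL).
Step 3 — Numerator jωL = j·57.37; denominator R + jωL = 91.9 + j57.37.
Step 4 — H = 0.2804 + j0.4492.
Step 5 — Magnitude: |H| = 0.5295 (-5.5 dB); phase: φ = 58.0°.

|H| = 0.5295 (-5.5 dB), φ = 58.0°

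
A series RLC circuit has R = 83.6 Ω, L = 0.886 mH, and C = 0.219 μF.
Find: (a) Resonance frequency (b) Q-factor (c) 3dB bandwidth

Step 1 — Resonance: ω₀ = 1/√(LC) = 1/√(0.000886·2.19e-07) = 7.179e+04 rad/s.
Step 2 — f₀ = ω₀/(2π) = 1.143e+04 Hz.
Step 3 — Series Q: Q = ω₀L/R = 7.179e+04·0.000886/83.6 = 0.7608.
Step 4 — Bandwidth: Δω = ω₀/Q = 9.436e+04 rad/s; BW = Δω/(2π) = 1.502e+04 Hz.

(a) f₀ = 1.143e+04 Hz  (b) Q = 0.7608  (c) BW = 1.502e+04 Hz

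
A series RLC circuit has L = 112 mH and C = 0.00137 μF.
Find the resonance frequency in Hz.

Step 1 — Resonance condition Im(Z)=0 gives ω₀ = 1/√(LC).
Step 2 — ω₀ = 1/√(0.112·1.37e-09) = 8.073e+04 rad/s.
Step 3 — f₀ = ω₀/(2π) = 1.285e+04 Hz.

f₀ = 1.285e+04 Hz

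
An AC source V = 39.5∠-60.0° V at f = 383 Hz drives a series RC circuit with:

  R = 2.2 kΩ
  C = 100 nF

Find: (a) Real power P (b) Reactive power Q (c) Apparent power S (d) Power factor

Step 1 — Angular frequency: ω = 2π·f = 2π·383 = 2406 rad/s.
Step 2 — Component impedances:
  R: Z = R = 2200 Ω
  C: Z = 1/(jωC) = -j/(ω·C) = 0 - j4155 Ω
Step 3 — Series combination: Z_total = R + C = 2200 - j4155 Ω = 4702∠-62.1° Ω.
Step 4 — Source phasor: V = 39.5∠-60.0° V = 19.75 - j34.21 V.
Step 5 — Current: I = V / Z = 0.008395 + j0.0003082 A = 0.008401∠2.1° A.
Step 6 — Complex power: S = V·I* = 0.1553 - j0.2933 VA.
Step 7 — Real power: P = Re(S) = 0.1553 W.
Step 8 — Reactive power: Q = Im(S) = -0.2933 VAR.
Step 9 — Apparent power: |S| = 0.3318 VA.
Step 10 — Power factor: PF = P/|S| = 0.4679 (leading).

(a) P = 0.1553 W  (b) Q = -0.2933 VAR  (c) S = 0.3318 VA  (d) PF = 0.4679 (leading)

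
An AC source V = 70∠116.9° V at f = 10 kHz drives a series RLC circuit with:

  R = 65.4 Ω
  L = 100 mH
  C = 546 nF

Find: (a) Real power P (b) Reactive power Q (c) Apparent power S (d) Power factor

Step 1 — Angular frequency: ω = 2π·f = 2π·1e+04 = 6.283e+04 rad/s.
Step 2 — Component impedances:
  R: Z = R = 65.4 Ω
  L: Z = jωL = j·6.283e+04·0.1 = 0 + j6283 Ω
  C: Z = 1/(jωC) = -j/(ω·C) = 0 - j29.15 Ω
Step 3 — Series combination: Z_total = R + L + C = 65.4 + j6254 Ω = 6254∠89.4° Ω.
Step 4 — Source phasor: V = 70∠116.9° V = -31.67 + j62.43 V.
Step 5 — Current: I = V / Z = 0.009928 + j0.005168 A = 0.01119∠27.5° A.
Step 6 — Complex power: S = V·I* = 0.008192 + j0.7834 VA.
Step 7 — Real power: P = Re(S) = 0.008192 W.
Step 8 — Reactive power: Q = Im(S) = 0.7834 VAR.
Step 9 — Apparent power: |S| = 0.7835 VA.
Step 10 — Power factor: PF = P/|S| = 0.01046 (lagging).

(a) P = 0.008192 W  (b) Q = 0.7834 VAR  (c) S = 0.7835 VA  (d) PF = 0.01046 (lagging)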